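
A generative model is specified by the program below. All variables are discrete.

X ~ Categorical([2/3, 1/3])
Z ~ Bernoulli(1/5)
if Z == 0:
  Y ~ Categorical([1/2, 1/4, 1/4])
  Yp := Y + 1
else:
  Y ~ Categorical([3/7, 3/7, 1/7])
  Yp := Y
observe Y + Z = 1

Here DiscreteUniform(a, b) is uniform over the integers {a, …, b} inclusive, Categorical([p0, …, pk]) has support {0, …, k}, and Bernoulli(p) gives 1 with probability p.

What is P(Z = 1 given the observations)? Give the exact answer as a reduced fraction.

Enumerate traces; 4 have nonzero weight after conditioning:
  (X=0, Z=0, Y=1) weight 2/15
  (X=0, Z=1, Y=0) weight 2/35
  (X=1, Z=0, Y=1) weight 1/15
  (X=1, Z=1, Y=0) weight 1/35
Group by Z:
  weight(Z=0) = 1/5
  weight(Z=1) = 3/35
Total weight = 1/5 + 3/35 = 2/7
P(Z=0 | obs) = 1/5 / 2/7 = 7/10
P(Z=1 | obs) = 3/35 / 2/7 = 3/10

P(Z = 1 | obs) = 3/10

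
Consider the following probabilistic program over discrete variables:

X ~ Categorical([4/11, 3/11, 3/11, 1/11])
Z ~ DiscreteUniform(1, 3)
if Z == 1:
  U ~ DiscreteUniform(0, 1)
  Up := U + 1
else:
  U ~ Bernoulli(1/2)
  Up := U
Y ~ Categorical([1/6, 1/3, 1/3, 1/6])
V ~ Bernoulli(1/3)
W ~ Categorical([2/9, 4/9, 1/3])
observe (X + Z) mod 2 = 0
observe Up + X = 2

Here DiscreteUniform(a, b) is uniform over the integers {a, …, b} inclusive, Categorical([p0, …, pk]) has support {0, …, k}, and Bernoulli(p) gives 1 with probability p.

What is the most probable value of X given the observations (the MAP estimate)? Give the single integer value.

Enumerate traces; 72 have nonzero weight after conditioning:
  (X=1, Z=1, U=0, Y=0, V=0, W=0) weight 1/891
  (X=1, Z=1, U=0, Y=0, V=0, W=1) weight 2/891
  (X=1, Z=1, U=0, Y=0, V=0, W=2) weight 1/594
  (X=1, Z=1, U=0, Y=0, V=1, W=0) weight 1/1782
  (X=1, Z=1, U=0, Y=0, V=1, W=1) weight 1/891
  (X=1, Z=1, U=0, Y=0, V=1, W=2) weight 1/1188
  (X=1, Z=1, U=0, Y=1, V=0, W=0) weight 2/891
  (X=1, Z=1, U=0, Y=1, V=0, W=1) weight 4/891
  (X=2, Z=2, U=0, Y=0, V=0, W=0) weight 1/891
  … 63 more
Group by X:
  weight(X=1) = 1/11
  weight(X=2) = 1/22
Total weight = 1/11 + 1/22 = 3/22
P(X=1 | obs) = 1/11 / 3/22 = 2/3
P(X=2 | obs) = 1/22 / 3/22 = 1/3
argmax = 1

argmax_v P(X = v | obs) = 1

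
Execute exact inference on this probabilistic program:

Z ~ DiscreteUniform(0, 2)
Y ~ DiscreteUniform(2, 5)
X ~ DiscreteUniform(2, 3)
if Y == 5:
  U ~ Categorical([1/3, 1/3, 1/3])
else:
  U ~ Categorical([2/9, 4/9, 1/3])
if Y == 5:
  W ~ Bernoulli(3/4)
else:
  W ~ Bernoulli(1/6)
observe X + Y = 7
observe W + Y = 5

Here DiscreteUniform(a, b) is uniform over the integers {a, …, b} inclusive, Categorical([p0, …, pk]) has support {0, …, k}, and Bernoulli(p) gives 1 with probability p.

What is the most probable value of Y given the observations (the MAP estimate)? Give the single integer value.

Enumerate traces; 18 have nonzero weight after conditioning:
  (Z=0, Y=4, X=3, U=0, W=1) weight 1/648
  (Z=0, Y=4, X=3, U=1, W=1) weight 1/324
  (Z=0, Y=4, X=3, U=2, W=1) weight 1/432
  (Z=0, Y=5, X=2, U=0, W=0) weight 1/288
  (Z=0, Y=5, X=2, U=1, W=0) weight 1/288
  (Z=0, Y=5, X=2, U=2, W=0) weight 1/288
  (Z=1, Y=4, X=3, U=0, W=1) weight 1/648
  (Z=1, Y=4, X=3, U=1, W=1) weight 1/324
  … 10 more
Group by Y:
  weight(Y=4) = 1/48
  weight(Y=5) = 1/32
Total weight = 1/48 + 1/32 = 5/96
P(Y=4 | obs) = 1/48 / 5/96 = 2/5
P(Y=5 | obs) = 1/32 / 5/96 = 3/5
argmax = 5

argmax_v P(Y = v | obs) = 5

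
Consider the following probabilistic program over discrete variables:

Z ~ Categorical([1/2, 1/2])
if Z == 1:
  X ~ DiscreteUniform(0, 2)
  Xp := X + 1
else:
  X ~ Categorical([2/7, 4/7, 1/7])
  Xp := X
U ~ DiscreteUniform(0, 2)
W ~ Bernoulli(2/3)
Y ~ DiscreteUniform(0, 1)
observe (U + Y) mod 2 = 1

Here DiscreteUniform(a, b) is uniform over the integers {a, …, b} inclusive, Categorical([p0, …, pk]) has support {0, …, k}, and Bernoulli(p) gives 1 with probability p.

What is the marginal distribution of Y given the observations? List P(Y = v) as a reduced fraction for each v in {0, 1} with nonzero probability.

P(Y=0) = 1/3, P(Y=1) = 2/3

Enumerate traces; 36 have nonzero weight after conditioning:
  (Z=0, X=0, U=0, W=0, Y=1) weight 1/126
  (Z=0, X=0, U=0, W=1, Y=1) weight 1/63
  (Z=0, X=0, U=1, W=0, Y=0) weight 1/126
  (Z=0, X=0, U=1, W=1, Y=0) weight 1/63
  (Z=0, X=0, U=2, W=0, Y=1) weight 1/126
  (Z=0, X=0, U=2, W=1, Y=1) weight 1/63
  (Z=0, X=1, U=0, W=0, Y=1) weight 1/63
  (Z=0, X=1, U=0, W=1, Y=1) weight 2/63
  … 28 more
Group by Y:
  weight(Y=0) = 1/6
  weight(Y=1) = 1/3
Total weight = 1/6 + 1/3 = 1/2
P(Y=0 | obs) = 1/6 / 1/2 = 1/3
P(Y=1 | obs) = 1/3 / 1/2 = 2/3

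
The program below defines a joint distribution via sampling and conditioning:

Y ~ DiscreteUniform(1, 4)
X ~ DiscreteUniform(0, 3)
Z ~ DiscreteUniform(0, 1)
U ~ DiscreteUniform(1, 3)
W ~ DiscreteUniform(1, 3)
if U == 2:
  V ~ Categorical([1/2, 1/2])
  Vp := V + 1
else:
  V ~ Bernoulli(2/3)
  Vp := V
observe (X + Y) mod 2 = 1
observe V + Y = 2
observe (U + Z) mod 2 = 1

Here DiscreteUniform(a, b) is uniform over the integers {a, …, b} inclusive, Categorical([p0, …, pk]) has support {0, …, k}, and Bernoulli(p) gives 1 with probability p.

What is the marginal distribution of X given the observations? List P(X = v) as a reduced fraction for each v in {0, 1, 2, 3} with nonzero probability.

Enumerate traces; 36 have nonzero weight after conditioning:
  (Y=1, X=0, Z=0, U=1, W=1, V=1) weight 1/432
  (Y=1, X=0, Z=0, U=1, W=2, V=1) weight 1/432
  (Y=1, X=0, Z=0, U=1, W=3, V=1) weight 1/432
  (Y=1, X=0, Z=0, U=3, W=1, V=1) weight 1/432
  (Y=1, X=0, Z=0, U=3, W=2, V=1) weight 1/432
  (Y=1, X=0, Z=0, U=3, W=3, V=1) weight 1/432
  (Y=1, X=0, Z=1, U=2, W=1, V=1) weight 1/576
  (Y=1, X=0, Z=1, U=2, W=2, V=1) weight 1/576
  (Y=1, X=2, Z=0, U=1, W=1, V=1) weight 1/432
  (Y=2, X=1, Z=0, U=1, W=1, V=0) weight 1/864
  … 26 more
Group by X:
  weight(X=0) = 11/576
  weight(X=1) = 7/576
  weight(X=2) = 11/576
  weight(X=3) = 7/576
Total weight = 11/576 + 7/576 + 11/576 + 7/576 = 1/16
P(X=0 | obs) = 11/576 / 1/16 = 11/36
P(X=1 | obs) = 7/576 / 1/16 = 7/36
P(X=2 | obs) = 11/576 / 1/16 = 11/36
P(X=3 | obs) = 7/576 / 1/16 = 7/36

P(X=0) = 11/36, P(X=1) = 7/36, P(X=2) = 11/36, P(X=3) = 7/36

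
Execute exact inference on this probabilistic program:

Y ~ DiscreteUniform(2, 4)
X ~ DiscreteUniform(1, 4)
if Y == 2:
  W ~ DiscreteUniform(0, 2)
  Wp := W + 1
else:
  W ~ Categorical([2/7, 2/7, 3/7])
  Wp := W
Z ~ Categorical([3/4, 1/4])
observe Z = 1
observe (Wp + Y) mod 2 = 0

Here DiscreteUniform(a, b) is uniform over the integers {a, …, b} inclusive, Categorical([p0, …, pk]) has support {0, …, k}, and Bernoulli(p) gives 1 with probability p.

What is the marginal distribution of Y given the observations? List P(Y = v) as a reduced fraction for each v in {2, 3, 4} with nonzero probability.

Enumerate traces; 16 have nonzero weight after conditioning:
  (Y=2, X=1, W=1, Z=1) weight 1/144
  (Y=2, X=2, W=1, Z=1) weight 1/144
  (Y=2, X=3, W=1, Z=1) weight 1/144
  (Y=2, X=4, W=1, Z=1) weight 1/144
  (Y=3, X=1, W=1, Z=1) weight 1/168
  (Y=3, X=2, W=1, Z=1) weight 1/168
  (Y=3, X=3, W=1, Z=1) weight 1/168
  (Y=3, X=4, W=1, Z=1) weight 1/168
  (Y=4, X=1, W=0, Z=1) weight 1/168
  … 7 more
Group by Y:
  weight(Y=2) = 1/36
  weight(Y=3) = 1/42
  weight(Y=4) = 5/84
Total weight = 1/36 + 1/42 + 5/84 = 1/9
P(Y=2 | obs) = 1/36 / 1/9 = 1/4
P(Y=3 | obs) = 1/42 / 1/9 = 3/14
P(Y=4 | obs) = 5/84 / 1/9 = 15/28

P(Y=2) = 1/4, P(Y=3) = 3/14, P(Y=4) = 15/28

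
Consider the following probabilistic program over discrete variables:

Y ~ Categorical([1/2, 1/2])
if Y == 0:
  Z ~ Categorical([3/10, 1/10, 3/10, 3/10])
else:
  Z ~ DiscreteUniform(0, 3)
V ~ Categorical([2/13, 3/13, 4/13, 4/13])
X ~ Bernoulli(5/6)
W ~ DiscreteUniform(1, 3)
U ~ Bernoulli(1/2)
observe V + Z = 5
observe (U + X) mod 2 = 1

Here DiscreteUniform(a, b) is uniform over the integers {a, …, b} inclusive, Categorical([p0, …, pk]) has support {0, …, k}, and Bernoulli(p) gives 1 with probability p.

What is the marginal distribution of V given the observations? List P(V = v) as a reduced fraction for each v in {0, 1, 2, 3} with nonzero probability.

P(V=2) = 1/2, P(V=3) = 1/2

Enumerate traces; 24 have nonzero weight after conditioning:
  (Y=0, Z=2, V=3, X=0, W=1, U=1) weight 1/780
  (Y=0, Z=2, V=3, X=0, W=2, U=1) weight 1/780
  (Y=0, Z=2, V=3, X=0, W=3, U=1) weight 1/780
  (Y=0, Z=2, V=3, X=1, W=1, U=0) weight 1/156
  (Y=0, Z=2, V=3, X=1, W=2, U=0) weight 1/156
  (Y=0, Z=2, V=3, X=1, W=3, U=0) weight 1/156
  (Y=0, Z=3, V=2, X=0, W=1, U=1) weight 1/780
  (Y=0, Z=3, V=2, X=0, W=2, U=1) weight 1/780
  … 16 more
Group by V:
  weight(V=2) = 11/260
  weight(V=3) = 11/260
Total weight = 11/260 + 11/260 = 11/130
P(V=2 | obs) = 11/260 / 11/130 = 1/2
P(V=3 | obs) = 11/260 / 11/130 = 1/2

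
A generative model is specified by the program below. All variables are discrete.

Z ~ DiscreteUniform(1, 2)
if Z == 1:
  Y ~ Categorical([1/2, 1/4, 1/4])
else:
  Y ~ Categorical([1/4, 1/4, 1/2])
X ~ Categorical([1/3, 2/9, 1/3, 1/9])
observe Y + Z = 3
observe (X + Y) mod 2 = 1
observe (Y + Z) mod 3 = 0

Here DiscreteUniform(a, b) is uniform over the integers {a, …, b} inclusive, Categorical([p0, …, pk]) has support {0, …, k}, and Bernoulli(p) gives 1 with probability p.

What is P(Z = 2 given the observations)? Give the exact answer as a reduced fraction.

P(Z = 2 | obs) = 2/3

Enumerate traces; 4 have nonzero weight after conditioning:
  (Z=1, Y=2, X=1) weight 1/36
  (Z=1, Y=2, X=3) weight 1/72
  (Z=2, Y=1, X=0) weight 1/24
  (Z=2, Y=1, X=2) weight 1/24
Group by Z:
  weight(Z=1) = 1/24
  weight(Z=2) = 1/12
Total weight = 1/24 + 1/12 = 1/8
P(Z=1 | obs) = 1/24 / 1/8 = 1/3
P(Z=2 | obs) = 1/12 / 1/8 = 2/3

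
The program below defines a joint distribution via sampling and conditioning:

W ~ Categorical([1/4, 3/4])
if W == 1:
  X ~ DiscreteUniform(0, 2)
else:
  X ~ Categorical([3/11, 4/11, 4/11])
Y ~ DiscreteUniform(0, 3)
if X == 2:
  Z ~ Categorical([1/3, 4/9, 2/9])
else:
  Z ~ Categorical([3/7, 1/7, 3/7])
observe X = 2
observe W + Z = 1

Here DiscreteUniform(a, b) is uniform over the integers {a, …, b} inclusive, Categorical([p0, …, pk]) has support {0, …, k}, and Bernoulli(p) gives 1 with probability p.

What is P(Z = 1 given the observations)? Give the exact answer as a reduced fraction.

P(Z = 1 | obs) = 16/49

Enumerate traces; 8 have nonzero weight after conditioning:
  (W=0, X=2, Y=0, Z=1) weight 1/99
  (W=0, X=2, Y=1, Z=1) weight 1/99
  (W=0, X=2, Y=2, Z=1) weight 1/99
  (W=0, X=2, Y=3, Z=1) weight 1/99
  (W=1, X=2, Y=0, Z=0) weight 1/48
  (W=1, X=2, Y=1, Z=0) weight 1/48
  (W=1, X=2, Y=2, Z=0) weight 1/48
  (W=1, X=2, Y=3, Z=0) weight 1/48
Group by Z:
  weight(Z=0) = 1/12
  weight(Z=1) = 4/99
Total weight = 1/12 + 4/99 = 49/396
P(Z=0 | obs) = 1/12 / 49/396 = 33/49
P(Z=1 | obs) = 4/99 / 49/396 = 16/49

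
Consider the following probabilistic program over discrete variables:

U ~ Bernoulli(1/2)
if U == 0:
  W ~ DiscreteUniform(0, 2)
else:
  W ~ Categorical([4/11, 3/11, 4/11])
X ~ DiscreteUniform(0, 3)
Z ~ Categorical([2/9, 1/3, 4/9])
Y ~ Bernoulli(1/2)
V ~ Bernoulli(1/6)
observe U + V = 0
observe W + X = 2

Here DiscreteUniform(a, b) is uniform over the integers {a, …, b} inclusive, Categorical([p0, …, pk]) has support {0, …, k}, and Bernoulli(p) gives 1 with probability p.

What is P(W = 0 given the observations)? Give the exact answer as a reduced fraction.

P(W = 0 | obs) = 1/3

Enumerate traces; 18 have nonzero weight after conditioning:
  (U=0, W=0, X=2, Z=0, Y=0, V=0) weight 5/1296
  (U=0, W=0, X=2, Z=0, Y=1, V=0) weight 5/1296
  (U=0, W=0, X=2, Z=1, Y=0, V=0) weight 5/864
  (U=0, W=0, X=2, Z=1, Y=1, V=0) weight 5/864
  (U=0, W=0, X=2, Z=2, Y=0, V=0) weight 5/648
  (U=0, W=0, X=2, Z=2, Y=1, V=0) weight 5/648
  (U=0, W=1, X=1, Z=0, Y=0, V=0) weight 5/1296
  (U=0, W=1, X=1, Z=0, Y=1, V=0) weight 5/1296
  (U=0, W=2, X=0, Z=0, Y=0, V=0) weight 5/1296
  … 9 more
Group by W:
  weight(W=0) = 5/144
  weight(W=1) = 5/144
  weight(W=2) = 5/144
Total weight = 5/144 + 5/144 + 5/144 = 5/48
P(W=0 | obs) = 5/144 / 5/48 = 1/3
P(W=1 | obs) = 5/144 / 5/48 = 1/3
P(W=2 | obs) = 5/144 / 5/48 = 1/3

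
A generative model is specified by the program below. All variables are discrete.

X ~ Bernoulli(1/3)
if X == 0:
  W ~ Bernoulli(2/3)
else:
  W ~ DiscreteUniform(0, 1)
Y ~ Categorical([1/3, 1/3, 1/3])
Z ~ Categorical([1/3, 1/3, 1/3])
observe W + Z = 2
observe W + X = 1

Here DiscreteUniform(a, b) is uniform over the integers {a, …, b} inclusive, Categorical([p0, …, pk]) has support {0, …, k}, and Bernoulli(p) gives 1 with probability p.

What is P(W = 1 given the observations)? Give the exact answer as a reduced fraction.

P(W = 1 | obs) = 8/11

Enumerate traces; 6 have nonzero weight after conditioning:
  (X=0, W=1, Y=0, Z=1) weight 4/81
  (X=0, W=1, Y=1, Z=1) weight 4/81
  (X=0, W=1, Y=2, Z=1) weight 4/81
  (X=1, W=0, Y=0, Z=2) weight 1/54
  (X=1, W=0, Y=1, Z=2) weight 1/54
  (X=1, W=0, Y=2, Z=2) weight 1/54
Group by W:
  weight(W=0) = 1/18
  weight(W=1) = 4/27
Total weight = 1/18 + 4/27 = 11/54
P(W=0 | obs) = 1/18 / 11/54 = 3/11
P(W=1 | obs) = 4/27 / 11/54 = 8/11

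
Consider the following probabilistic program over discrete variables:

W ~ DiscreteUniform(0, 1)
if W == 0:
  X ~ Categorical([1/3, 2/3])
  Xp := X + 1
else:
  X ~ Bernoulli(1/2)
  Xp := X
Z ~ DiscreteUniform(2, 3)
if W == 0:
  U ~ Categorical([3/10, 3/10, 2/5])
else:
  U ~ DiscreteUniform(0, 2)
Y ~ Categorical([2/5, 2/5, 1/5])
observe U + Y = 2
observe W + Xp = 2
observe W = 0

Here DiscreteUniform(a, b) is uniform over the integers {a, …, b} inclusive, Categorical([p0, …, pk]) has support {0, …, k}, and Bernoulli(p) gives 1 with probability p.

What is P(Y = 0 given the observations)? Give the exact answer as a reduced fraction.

P(Y = 0 | obs) = 8/17

Enumerate traces; 6 have nonzero weight after conditioning:
  (W=0, X=1, Z=2, U=0, Y=2) weight 1/100
  (W=0, X=1, Z=2, U=1, Y=1) weight 1/50
  (W=0, X=1, Z=2, U=2, Y=0) weight 2/75
  (W=0, X=1, Z=3, U=0, Y=2) weight 1/100
  (W=0, X=1, Z=3, U=1, Y=1) weight 1/50
  (W=0, X=1, Z=3, U=2, Y=0) weight 2/75
Group by Y:
  weight(Y=0) = 4/75
  weight(Y=1) = 1/25
  weight(Y=2) = 1/50
Total weight = 4/75 + 1/25 + 1/50 = 17/150
P(Y=0 | obs) = 4/75 / 17/150 = 8/17
P(Y=1 | obs) = 1/25 / 17/150 = 6/17
P(Y=2 | obs) = 1/50 / 17/150 = 3/17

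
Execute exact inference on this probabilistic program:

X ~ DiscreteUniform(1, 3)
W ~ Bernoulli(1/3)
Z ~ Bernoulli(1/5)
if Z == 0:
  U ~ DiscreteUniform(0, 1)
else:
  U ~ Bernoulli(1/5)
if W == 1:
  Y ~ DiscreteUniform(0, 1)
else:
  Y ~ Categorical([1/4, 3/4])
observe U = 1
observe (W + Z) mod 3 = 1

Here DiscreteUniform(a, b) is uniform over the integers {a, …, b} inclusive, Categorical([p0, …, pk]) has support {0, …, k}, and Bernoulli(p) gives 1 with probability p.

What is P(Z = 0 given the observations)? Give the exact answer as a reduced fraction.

Enumerate traces; 12 have nonzero weight after conditioning:
  (X=1, W=0, Z=1, U=1, Y=0) weight 1/450
  (X=1, W=0, Z=1, U=1, Y=1) weight 1/150
  (X=1, W=1, Z=0, U=1, Y=0) weight 1/45
  (X=1, W=1, Z=0, U=1, Y=1) weight 1/45
  (X=2, W=0, Z=1, U=1, Y=0) weight 1/450
  (X=2, W=0, Z=1, U=1, Y=1) weight 1/150
  (X=2, W=1, Z=0, U=1, Y=0) weight 1/45
  (X=2, W=1, Z=0, U=1, Y=1) weight 1/45
  … 4 more
Group by Z:
  weight(Z=0) = 2/15
  weight(Z=1) = 2/75
Total weight = 2/15 + 2/75 = 4/25
P(Z=0 | obs) = 2/15 / 4/25 = 5/6
P(Z=1 | obs) = 2/75 / 4/25 = 1/6

P(Z = 0 | obs) = 5/6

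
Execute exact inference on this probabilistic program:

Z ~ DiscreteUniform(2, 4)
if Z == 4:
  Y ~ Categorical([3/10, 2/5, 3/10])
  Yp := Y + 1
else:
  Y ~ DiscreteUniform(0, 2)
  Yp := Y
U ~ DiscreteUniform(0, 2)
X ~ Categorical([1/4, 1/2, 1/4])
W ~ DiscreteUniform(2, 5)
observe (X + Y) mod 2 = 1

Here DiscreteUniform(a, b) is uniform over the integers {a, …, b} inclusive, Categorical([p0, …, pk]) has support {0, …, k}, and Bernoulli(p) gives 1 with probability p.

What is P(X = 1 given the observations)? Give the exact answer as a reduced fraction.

P(X = 1 | obs) = 29/45

Enumerate traces; 144 have nonzero weight after conditioning:
  (Z=2, Y=0, U=0, X=1, W=2) weight 1/216
  (Z=2, Y=0, U=0, X=1, W=3) weight 1/216
  (Z=2, Y=0, U=0, X=1, W=4) weight 1/216
  (Z=2, Y=0, U=0, X=1, W=5) weight 1/216
  (Z=2, Y=0, U=1, X=1, W=2) weight 1/216
  (Z=2, Y=0, U=1, X=1, W=3) weight 1/216
  (Z=2, Y=0, U=1, X=1, W=4) weight 1/216
  (Z=2, Y=0, U=1, X=1, W=5) weight 1/216
  (Z=2, Y=1, U=0, X=0, W=2) weight 1/432
  (Z=2, Y=1, U=0, X=2, W=2) weight 1/432
  … 134 more
Group by X:
  weight(X=0) = 4/45
  weight(X=1) = 29/90
  weight(X=2) = 4/45
Total weight = 4/45 + 29/90 + 4/45 = 1/2
P(X=0 | obs) = 4/45 / 1/2 = 8/45
P(X=1 | obs) = 29/90 / 1/2 = 29/45
P(X=2 | obs) = 4/45 / 1/2 = 8/45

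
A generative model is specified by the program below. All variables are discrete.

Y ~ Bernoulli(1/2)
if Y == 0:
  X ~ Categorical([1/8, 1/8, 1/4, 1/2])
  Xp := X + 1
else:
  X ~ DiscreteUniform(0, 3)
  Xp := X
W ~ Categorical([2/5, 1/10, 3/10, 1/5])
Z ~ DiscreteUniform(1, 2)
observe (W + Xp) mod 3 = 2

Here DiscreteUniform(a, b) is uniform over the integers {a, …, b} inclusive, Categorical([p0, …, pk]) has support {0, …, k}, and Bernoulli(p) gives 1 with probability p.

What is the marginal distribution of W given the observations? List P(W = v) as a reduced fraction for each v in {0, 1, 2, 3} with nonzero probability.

Enumerate traces; 20 have nonzero weight after conditioning:
  (Y=0, X=0, W=1, Z=1) weight 1/320
  (Y=0, X=0, W=1, Z=2) weight 1/320
  (Y=0, X=1, W=0, Z=1) weight 1/80
  (Y=0, X=1, W=0, Z=2) weight 1/80
  (Y=0, X=1, W=3, Z=1) weight 1/160
  (Y=0, X=1, W=3, Z=2) weight 1/160
  (Y=0, X=2, W=2, Z=1) weight 3/160
  (Y=0, X=2, W=2, Z=2) weight 3/160
  … 12 more
Group by W:
  weight(W=0) = 3/40
  weight(W=1) = 7/160
  weight(W=2) = 9/80
  weight(W=3) = 3/80
Total weight = 3/40 + 7/160 + 9/80 + 3/80 = 43/160
P(W=0 | obs) = 3/40 / 43/160 = 12/43
P(W=1 | obs) = 7/160 / 43/160 = 7/43
P(W=2 | obs) = 9/80 / 43/160 = 18/43
P(W=3 | obs) = 3/80 / 43/160 = 6/43

P(W=0) = 12/43, P(W=1) = 7/43, P(W=2) = 18/43, P(W=3) = 6/43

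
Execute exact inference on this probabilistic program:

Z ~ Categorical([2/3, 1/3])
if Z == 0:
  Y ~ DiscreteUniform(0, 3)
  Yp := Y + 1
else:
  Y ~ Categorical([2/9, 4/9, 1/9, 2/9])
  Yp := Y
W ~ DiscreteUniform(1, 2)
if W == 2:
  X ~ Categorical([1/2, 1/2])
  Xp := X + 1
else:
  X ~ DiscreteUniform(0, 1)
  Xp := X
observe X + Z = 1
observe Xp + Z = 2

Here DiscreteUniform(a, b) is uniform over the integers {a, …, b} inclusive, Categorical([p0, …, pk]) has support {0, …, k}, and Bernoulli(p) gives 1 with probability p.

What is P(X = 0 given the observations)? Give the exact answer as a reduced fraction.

Enumerate traces; 8 have nonzero weight after conditioning:
  (Z=0, Y=0, W=2, X=1) weight 1/24
  (Z=0, Y=1, W=2, X=1) weight 1/24
  (Z=0, Y=2, W=2, X=1) weight 1/24
  (Z=0, Y=3, W=2, X=1) weight 1/24
  (Z=1, Y=0, W=2, X=0) weight 1/54
  (Z=1, Y=1, W=2, X=0) weight 1/27
  (Z=1, Y=2, W=2, X=0) weight 1/108
  (Z=1, Y=3, W=2, X=0) weight 1/54
Group by X:
  weight(X=0) = 1/12
  weight(X=1) = 1/6
Total weight = 1/12 + 1/6 = 1/4
P(X=0 | obs) = 1/12 / 1/4 = 1/3
P(X=1 | obs) = 1/6 / 1/4 = 2/3

P(X = 0 | obs) = 1/3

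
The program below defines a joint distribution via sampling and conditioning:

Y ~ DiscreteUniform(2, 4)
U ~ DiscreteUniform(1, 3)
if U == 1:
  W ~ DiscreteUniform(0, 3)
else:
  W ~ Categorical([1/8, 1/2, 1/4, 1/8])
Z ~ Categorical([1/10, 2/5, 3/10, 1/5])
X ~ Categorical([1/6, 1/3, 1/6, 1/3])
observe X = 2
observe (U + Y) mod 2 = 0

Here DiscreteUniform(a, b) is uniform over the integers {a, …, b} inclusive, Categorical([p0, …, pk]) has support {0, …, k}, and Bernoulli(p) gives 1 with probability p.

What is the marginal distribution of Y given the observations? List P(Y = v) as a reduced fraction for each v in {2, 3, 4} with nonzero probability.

Enumerate traces; 64 have nonzero weight after conditioning:
  (Y=2, U=2, W=0, Z=0, X=2) weight 1/4320
  (Y=2, U=2, W=0, Z=1, X=2) weight 1/1080
  (Y=2, U=2, W=0, Z=2, X=2) weight 1/1440
  (Y=2, U=2, W=0, Z=3, X=2) weight 1/2160
  (Y=2, U=2, W=1, Z=0, X=2) weight 1/1080
  (Y=2, U=2, W=1, Z=1, X=2) weight 1/270
  (Y=2, U=2, W=1, Z=2, X=2) weight 1/360
  (Y=2, U=2, W=1, Z=3, X=2) weight 1/540
  (Y=3, U=1, W=0, Z=0, X=2) weight 1/2160
  (Y=4, U=2, W=0, Z=0, X=2) weight 1/4320
  … 54 more
Group by Y:
  weight(Y=2) = 1/54
  weight(Y=3) = 1/27
  weight(Y=4) = 1/54
Total weight = 1/54 + 1/27 + 1/54 = 2/27
P(Y=2 | obs) = 1/54 / 2/27 = 1/4
P(Y=3 | obs) = 1/27 / 2/27 = 1/2
P(Y=4 | obs) = 1/54 / 2/27 = 1/4

P(Y=2) = 1/4, P(Y=3) = 1/2, P(Y=4) = 1/4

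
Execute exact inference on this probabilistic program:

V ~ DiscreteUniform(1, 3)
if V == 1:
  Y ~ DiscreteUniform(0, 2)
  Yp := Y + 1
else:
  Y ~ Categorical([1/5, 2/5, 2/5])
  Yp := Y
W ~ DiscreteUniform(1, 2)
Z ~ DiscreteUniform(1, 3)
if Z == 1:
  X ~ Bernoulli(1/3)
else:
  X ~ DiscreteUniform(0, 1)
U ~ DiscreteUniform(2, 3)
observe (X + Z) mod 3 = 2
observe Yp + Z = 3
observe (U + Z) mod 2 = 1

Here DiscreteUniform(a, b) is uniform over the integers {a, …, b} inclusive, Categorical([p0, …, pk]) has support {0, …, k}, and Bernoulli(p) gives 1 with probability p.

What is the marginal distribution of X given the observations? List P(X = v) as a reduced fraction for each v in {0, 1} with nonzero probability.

Enumerate traces; 12 have nonzero weight after conditioning:
  (V=1, Y=0, W=1, Z=2, X=0, U=3) weight 1/216
  (V=1, Y=0, W=2, Z=2, X=0, U=3) weight 1/216
  (V=1, Y=1, W=1, Z=1, X=1, U=2) weight 1/324
  (V=1, Y=1, W=2, Z=1, X=1, U=2) weight 1/324
  (V=2, Y=1, W=1, Z=2, X=0, U=3) weight 1/180
  (V=2, Y=1, W=2, Z=2, X=0, U=3) weight 1/180
  (V=2, Y=2, W=1, Z=1, X=1, U=2) weight 1/270
  (V=2, Y=2, W=2, Z=1, X=1, U=2) weight 1/270
  … 4 more
Group by X:
  weight(X=0) = 17/540
  weight(X=1) = 17/810
Total weight = 17/540 + 17/810 = 17/324
P(X=0 | obs) = 17/540 / 17/324 = 3/5
P(X=1 | obs) = 17/810 / 17/324 = 2/5

P(X=0) = 3/5, P(X=1) = 2/5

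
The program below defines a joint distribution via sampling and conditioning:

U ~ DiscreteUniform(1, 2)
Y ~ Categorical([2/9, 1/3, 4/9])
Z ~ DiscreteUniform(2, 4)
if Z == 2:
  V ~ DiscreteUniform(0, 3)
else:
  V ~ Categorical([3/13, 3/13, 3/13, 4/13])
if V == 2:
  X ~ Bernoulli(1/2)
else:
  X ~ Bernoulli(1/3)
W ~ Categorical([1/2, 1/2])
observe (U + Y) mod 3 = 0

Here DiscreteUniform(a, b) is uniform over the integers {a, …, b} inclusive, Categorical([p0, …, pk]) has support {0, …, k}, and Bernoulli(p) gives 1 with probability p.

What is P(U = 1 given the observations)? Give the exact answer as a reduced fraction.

Enumerate traces; 96 have nonzero weight after conditioning:
  (U=1, Y=2, Z=2, V=0, X=0, W=0) weight 1/162
  (U=1, Y=2, Z=2, V=0, X=0, W=1) weight 1/162
  (U=1, Y=2, Z=2, V=0, X=1, W=0) weight 1/324
  (U=1, Y=2, Z=2, V=0, X=1, W=1) weight 1/324
  (U=1, Y=2, Z=2, V=1, X=0, W=0) weight 1/162
  (U=1, Y=2, Z=2, V=1, X=0, W=1) weight 1/162
  (U=1, Y=2, Z=2, V=1, X=1, W=0) weight 1/324
  (U=1, Y=2, Z=2, V=1, X=1, W=1) weight 1/324
  (U=2, Y=1, Z=2, V=0, X=0, W=0) weight 1/216
  … 87 more
Group by U:
  weight(U=1) = 2/9
  weight(U=2) = 1/6
Total weight = 2/9 + 1/6 = 7/18
P(U=1 | obs) = 2/9 / 7/18 = 4/7
P(U=2 | obs) = 1/6 / 7/18 = 3/7

P(U = 1 | obs) = 4/7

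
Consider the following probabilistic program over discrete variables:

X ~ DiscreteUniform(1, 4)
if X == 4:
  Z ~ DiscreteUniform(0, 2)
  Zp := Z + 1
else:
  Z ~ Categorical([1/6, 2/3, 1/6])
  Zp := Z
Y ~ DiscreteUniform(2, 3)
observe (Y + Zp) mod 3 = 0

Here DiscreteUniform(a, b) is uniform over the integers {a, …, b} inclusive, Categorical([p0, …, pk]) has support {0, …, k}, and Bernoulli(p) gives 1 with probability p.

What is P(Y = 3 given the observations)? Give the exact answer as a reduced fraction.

Enumerate traces; 8 have nonzero weight after conditioning:
  (X=1, Z=0, Y=3) weight 1/48
  (X=1, Z=1, Y=2) weight 1/12
  (X=2, Z=0, Y=3) weight 1/48
  (X=2, Z=1, Y=2) weight 1/12
  (X=3, Z=0, Y=3) weight 1/48
  (X=3, Z=1, Y=2) weight 1/12
  (X=4, Z=0, Y=2) weight 1/24
  (X=4, Z=2, Y=3) weight 1/24
Group by Y:
  weight(Y=2) = 7/24
  weight(Y=3) = 5/48
Total weight = 7/24 + 5/48 = 19/48
P(Y=2 | obs) = 7/24 / 19/48 = 14/19
P(Y=3 | obs) = 5/48 / 19/48 = 5/19

P(Y = 3 | obs) = 5/19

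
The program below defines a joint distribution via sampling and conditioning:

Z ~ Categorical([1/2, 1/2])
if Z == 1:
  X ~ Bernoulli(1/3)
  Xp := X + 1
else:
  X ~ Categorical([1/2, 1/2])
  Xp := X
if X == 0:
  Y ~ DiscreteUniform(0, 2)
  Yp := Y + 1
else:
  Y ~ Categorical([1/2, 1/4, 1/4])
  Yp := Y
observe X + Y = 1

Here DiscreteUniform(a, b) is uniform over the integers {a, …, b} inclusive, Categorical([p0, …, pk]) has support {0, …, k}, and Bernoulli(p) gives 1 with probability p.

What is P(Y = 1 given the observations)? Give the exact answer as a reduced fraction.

P(Y = 1 | obs) = 14/29

Enumerate traces; 4 have nonzero weight after conditioning:
  (Z=0, X=0, Y=1) weight 1/12
  (Z=0, X=1, Y=0) weight 1/8
  (Z=1, X=0, Y=1) weight 1/9
  (Z=1, X=1, Y=0) weight 1/12
Group by Y:
  weight(Y=0) = 5/24
  weight(Y=1) = 7/36
Total weight = 5/24 + 7/36 = 29/72
P(Y=0 | obs) = 5/24 / 29/72 = 15/29
P(Y=1 | obs) = 7/36 / 29/72 = 14/29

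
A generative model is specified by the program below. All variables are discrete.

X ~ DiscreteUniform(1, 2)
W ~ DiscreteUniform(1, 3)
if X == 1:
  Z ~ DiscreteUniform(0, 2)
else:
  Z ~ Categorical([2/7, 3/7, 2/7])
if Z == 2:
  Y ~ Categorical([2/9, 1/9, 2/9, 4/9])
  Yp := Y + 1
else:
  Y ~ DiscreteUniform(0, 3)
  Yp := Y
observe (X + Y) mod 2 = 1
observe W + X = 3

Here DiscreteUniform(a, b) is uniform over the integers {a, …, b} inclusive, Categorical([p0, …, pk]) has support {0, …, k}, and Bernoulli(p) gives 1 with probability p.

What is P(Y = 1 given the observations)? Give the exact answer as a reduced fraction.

Enumerate traces; 12 have nonzero weight after conditioning:
  (X=1, W=2, Z=0, Y=0) weight 1/72
  (X=1, W=2, Z=0, Y=2) weight 1/72
  (X=1, W=2, Z=1, Y=0) weight 1/72
  (X=1, W=2, Z=1, Y=2) weight 1/72
  (X=1, W=2, Z=2, Y=0) weight 1/81
  (X=1, W=2, Z=2, Y=2) weight 1/81
  (X=2, W=1, Z=0, Y=1) weight 1/84
  (X=2, W=1, Z=0, Y=3) weight 1/84
  … 4 more
Group by Y:
  weight(Y=0) = 13/324
  weight(Y=1) = 53/1512
  weight(Y=2) = 13/324
  weight(Y=3) = 11/216
Total weight = 13/324 + 53/1512 + 13/324 + 11/216 = 377/2268
P(Y=0 | obs) = 13/324 / 377/2268 = 7/29
P(Y=1 | obs) = 53/1512 / 377/2268 = 159/754
P(Y=2 | obs) = 13/324 / 377/2268 = 7/29
P(Y=3 | obs) = 11/216 / 377/2268 = 231/754

P(Y = 1 | obs) = 159/754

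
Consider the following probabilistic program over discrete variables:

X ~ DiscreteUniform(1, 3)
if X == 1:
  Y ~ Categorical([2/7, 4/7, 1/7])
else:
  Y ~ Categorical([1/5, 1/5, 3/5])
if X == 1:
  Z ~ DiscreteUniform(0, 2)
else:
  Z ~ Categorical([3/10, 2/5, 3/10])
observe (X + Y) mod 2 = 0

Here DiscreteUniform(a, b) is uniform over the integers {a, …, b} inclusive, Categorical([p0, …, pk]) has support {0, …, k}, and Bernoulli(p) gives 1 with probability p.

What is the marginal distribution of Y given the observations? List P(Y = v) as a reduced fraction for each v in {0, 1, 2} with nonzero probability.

P(Y=0) = 7/55, P(Y=1) = 27/55, P(Y=2) = 21/55

Enumerate traces; 12 have nonzero weight after conditioning:
  (X=1, Y=1, Z=0) weight 4/63
  (X=1, Y=1, Z=1) weight 4/63
  (X=1, Y=1, Z=2) weight 4/63
  (X=2, Y=0, Z=0) weight 1/50
  (X=2, Y=0, Z=1) weight 2/75
  (X=2, Y=0, Z=2) weight 1/50
  (X=2, Y=2, Z=0) weight 3/50
  (X=2, Y=2, Z=1) weight 2/25
  … 4 more
Group by Y:
  weight(Y=0) = 1/15
  weight(Y=1) = 9/35
  weight(Y=2) = 1/5
Total weight = 1/15 + 9/35 + 1/5 = 11/21
P(Y=0 | obs) = 1/15 / 11/21 = 7/55
P(Y=1 | obs) = 9/35 / 11/21 = 27/55
P(Y=2 | obs) = 1/5 / 11/21 = 21/55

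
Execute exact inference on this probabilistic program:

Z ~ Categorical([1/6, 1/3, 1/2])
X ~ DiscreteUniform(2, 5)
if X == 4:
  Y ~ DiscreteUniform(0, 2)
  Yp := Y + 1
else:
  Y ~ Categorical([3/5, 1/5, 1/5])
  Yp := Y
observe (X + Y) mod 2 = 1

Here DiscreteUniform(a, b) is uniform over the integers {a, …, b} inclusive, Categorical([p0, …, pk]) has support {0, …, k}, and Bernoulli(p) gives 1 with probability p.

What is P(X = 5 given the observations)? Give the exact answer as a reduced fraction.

Enumerate traces; 18 have nonzero weight after conditioning:
  (Z=0, X=2, Y=1) weight 1/120
  (Z=0, X=3, Y=0) weight 1/40
  (Z=0, X=3, Y=2) weight 1/120
  (Z=0, X=4, Y=1) weight 1/72
  (Z=0, X=5, Y=0) weight 1/40
  (Z=0, X=5, Y=2) weight 1/120
  (Z=1, X=2, Y=1) weight 1/60
  (Z=1, X=3, Y=0) weight 1/20
  … 10 more
Group by X:
  weight(X=2) = 1/20
  weight(X=3) = 1/5
  weight(X=4) = 1/12
  weight(X=5) = 1/5
Total weight = 1/20 + 1/5 + 1/12 + 1/5 = 8/15
P(X=2 | obs) = 1/20 / 8/15 = 3/32
P(X=3 | obs) = 1/5 / 8/15 = 3/8
P(X=4 | obs) = 1/12 / 8/15 = 5/32
P(X=5 | obs) = 1/5 / 8/15 = 3/8

P(X = 5 | obs) = 3/8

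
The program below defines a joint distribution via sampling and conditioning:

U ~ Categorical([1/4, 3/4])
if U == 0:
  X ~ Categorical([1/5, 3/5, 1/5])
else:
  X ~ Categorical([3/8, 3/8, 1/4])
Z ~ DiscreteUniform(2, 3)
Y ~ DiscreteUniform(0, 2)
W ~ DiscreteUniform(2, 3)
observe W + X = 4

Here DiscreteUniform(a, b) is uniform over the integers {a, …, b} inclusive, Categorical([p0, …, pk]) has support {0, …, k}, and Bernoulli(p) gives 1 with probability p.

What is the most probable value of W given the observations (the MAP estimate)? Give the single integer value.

argmax_v P(W = v | obs) = 3

Enumerate traces; 24 have nonzero weight after conditioning:
  (U=0, X=1, Z=2, Y=0, W=3) weight 1/80
  (U=0, X=1, Z=2, Y=1, W=3) weight 1/80
  (U=0, X=1, Z=2, Y=2, W=3) weight 1/80
  (U=0, X=1, Z=3, Y=0, W=3) weight 1/80
  (U=0, X=1, Z=3, Y=1, W=3) weight 1/80
  (U=0, X=1, Z=3, Y=2, W=3) weight 1/80
  (U=0, X=2, Z=2, Y=0, W=2) weight 1/240
  (U=0, X=2, Z=2, Y=1, W=2) weight 1/240
  … 16 more
Group by W:
  weight(W=2) = 19/160
  weight(W=3) = 69/320
Total weight = 19/160 + 69/320 = 107/320
P(W=2 | obs) = 19/160 / 107/320 = 38/107
P(W=3 | obs) = 69/320 / 107/320 = 69/107
argmax = 3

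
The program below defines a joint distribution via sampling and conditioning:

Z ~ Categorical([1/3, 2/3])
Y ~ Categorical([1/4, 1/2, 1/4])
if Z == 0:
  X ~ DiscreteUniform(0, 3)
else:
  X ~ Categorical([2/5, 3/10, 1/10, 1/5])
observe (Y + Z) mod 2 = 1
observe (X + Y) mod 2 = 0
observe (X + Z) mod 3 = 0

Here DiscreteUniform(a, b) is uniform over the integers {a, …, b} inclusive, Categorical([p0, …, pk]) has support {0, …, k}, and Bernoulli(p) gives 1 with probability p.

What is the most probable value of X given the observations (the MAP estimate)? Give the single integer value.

argmax_v P(X = v | obs) = 3

Enumerate traces; 3 have nonzero weight after conditioning:
  (Z=0, Y=1, X=3) weight 1/24
  (Z=1, Y=0, X=2) weight 1/60
  (Z=1, Y=2, X=2) weight 1/60
Group by X:
  weight(X=2) = 1/30
  weight(X=3) = 1/24
Total weight = 1/30 + 1/24 = 3/40
P(X=2 | obs) = 1/30 / 3/40 = 4/9
P(X=3 | obs) = 1/24 / 3/40 = 5/9
argmax = 3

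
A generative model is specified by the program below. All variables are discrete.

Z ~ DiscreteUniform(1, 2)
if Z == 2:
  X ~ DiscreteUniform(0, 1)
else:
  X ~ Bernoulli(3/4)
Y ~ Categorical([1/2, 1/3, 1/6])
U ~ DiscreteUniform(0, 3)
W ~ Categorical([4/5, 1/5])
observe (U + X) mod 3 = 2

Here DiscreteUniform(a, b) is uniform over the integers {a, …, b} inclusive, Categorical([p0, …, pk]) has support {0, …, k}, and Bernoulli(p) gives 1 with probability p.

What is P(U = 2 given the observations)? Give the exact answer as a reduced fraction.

P(U = 2 | obs) = 3/8

Enumerate traces; 24 have nonzero weight after conditioning:
  (Z=1, X=0, Y=0, U=2, W=0) weight 1/80
  (Z=1, X=0, Y=0, U=2, W=1) weight 1/320
  (Z=1, X=0, Y=1, U=2, W=0) weight 1/120
  (Z=1, X=0, Y=1, U=2, W=1) weight 1/480
  (Z=1, X=0, Y=2, U=2, W=0) weight 1/240
  (Z=1, X=0, Y=2, U=2, W=1) weight 1/960
  (Z=1, X=1, Y=0, U=1, W=0) weight 3/80
  (Z=1, X=1, Y=0, U=1, W=1) weight 3/320
  … 16 more
Group by U:
  weight(U=1) = 5/32
  weight(U=2) = 3/32
Total weight = 5/32 + 3/32 = 1/4
P(U=1 | obs) = 5/32 / 1/4 = 5/8
P(U=2 | obs) = 3/32 / 1/4 = 3/8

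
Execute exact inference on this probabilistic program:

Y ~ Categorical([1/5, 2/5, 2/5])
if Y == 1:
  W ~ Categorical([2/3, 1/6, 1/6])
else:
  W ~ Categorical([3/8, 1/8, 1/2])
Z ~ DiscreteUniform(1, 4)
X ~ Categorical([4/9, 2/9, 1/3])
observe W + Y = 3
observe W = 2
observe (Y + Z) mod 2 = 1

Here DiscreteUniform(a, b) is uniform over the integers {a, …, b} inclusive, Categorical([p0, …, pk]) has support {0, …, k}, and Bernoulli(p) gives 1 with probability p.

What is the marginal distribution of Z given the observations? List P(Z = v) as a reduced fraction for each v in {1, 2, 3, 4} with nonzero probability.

P(Z=2) = 1/2, P(Z=4) = 1/2

Enumerate traces; 6 have nonzero weight after conditioning:
  (Y=1, W=2, Z=2, X=0) weight 1/135
  (Y=1, W=2, Z=2, X=1) weight 1/270
  (Y=1, W=2, Z=2, X=2) weight 1/180
  (Y=1, W=2, Z=4, X=0) weight 1/135
  (Y=1, W=2, Z=4, X=1) weight 1/270
  (Y=1, W=2, Z=4, X=2) weight 1/180
Group by Z:
  weight(Z=2) = 1/60
  weight(Z=4) = 1/60
Total weight = 1/60 + 1/60 = 1/30
P(Z=2 | obs) = 1/60 / 1/30 = 1/2
P(Z=4 | obs) = 1/60 / 1/30 = 1/2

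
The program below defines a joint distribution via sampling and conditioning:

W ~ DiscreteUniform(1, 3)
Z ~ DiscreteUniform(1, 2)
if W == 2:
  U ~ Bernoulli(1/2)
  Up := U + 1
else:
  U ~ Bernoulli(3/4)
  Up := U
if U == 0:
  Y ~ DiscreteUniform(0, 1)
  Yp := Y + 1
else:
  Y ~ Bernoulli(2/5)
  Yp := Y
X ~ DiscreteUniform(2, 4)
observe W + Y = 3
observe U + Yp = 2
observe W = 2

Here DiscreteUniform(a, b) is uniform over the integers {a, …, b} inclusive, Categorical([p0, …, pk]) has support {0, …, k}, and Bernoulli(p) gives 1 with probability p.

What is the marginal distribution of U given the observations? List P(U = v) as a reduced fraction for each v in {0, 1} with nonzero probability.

Enumerate traces; 12 have nonzero weight after conditioning:
  (W=2, Z=1, U=0, Y=1, X=2) weight 1/72
  (W=2, Z=1, U=0, Y=1, X=3) weight 1/72
  (W=2, Z=1, U=0, Y=1, X=4) weight 1/72
  (W=2, Z=1, U=1, Y=1, X=2) weight 1/90
  (W=2, Z=1, U=1, Y=1, X=3) weight 1/90
  (W=2, Z=1, U=1, Y=1, X=4) weight 1/90
  (W=2, Z=2, U=0, Y=1, X=2) weight 1/72
  (W=2, Z=2, U=0, Y=1, X=3) weight 1/72
  … 4 more
Group by U:
  weight(U=0) = 1/12
  weight(U=1) = 1/15
Total weight = 1/12 + 1/15 = 3/20
P(U=0 | obs) = 1/12 / 3/20 = 5/9
P(U=1 | obs) = 1/15 / 3/20 = 4/9

P(U=0) = 5/9, P(U=1) = 4/9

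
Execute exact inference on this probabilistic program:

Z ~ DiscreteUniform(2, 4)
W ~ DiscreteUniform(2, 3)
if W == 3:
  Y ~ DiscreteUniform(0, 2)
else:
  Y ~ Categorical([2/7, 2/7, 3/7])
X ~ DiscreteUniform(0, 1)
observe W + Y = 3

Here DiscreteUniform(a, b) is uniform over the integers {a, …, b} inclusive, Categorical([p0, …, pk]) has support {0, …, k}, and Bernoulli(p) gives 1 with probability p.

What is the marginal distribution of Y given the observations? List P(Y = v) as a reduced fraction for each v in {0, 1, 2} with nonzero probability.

Enumerate traces; 12 have nonzero weight after conditioning:
  (Z=2, W=2, Y=1, X=0) weight 1/42
  (Z=2, W=2, Y=1, X=1) weight 1/42
  (Z=2, W=3, Y=0, X=0) weight 1/36
  (Z=2, W=3, Y=0, X=1) weight 1/36
  (Z=3, W=2, Y=1, X=0) weight 1/42
  (Z=3, W=2, Y=1, X=1) weight 1/42
  (Z=3, W=3, Y=0, X=0) weight 1/36
  (Z=3, W=3, Y=0, X=1) weight 1/36
  … 4 more
Group by Y:
  weight(Y=0) = 1/6
  weight(Y=1) = 1/7
Total weight = 1/6 + 1/7 = 13/42
P(Y=0 | obs) = 1/6 / 13/42 = 7/13
P(Y=1 | obs) = 1/7 / 13/42 = 6/13

P(Y=0) = 7/13, P(Y=1) = 6/13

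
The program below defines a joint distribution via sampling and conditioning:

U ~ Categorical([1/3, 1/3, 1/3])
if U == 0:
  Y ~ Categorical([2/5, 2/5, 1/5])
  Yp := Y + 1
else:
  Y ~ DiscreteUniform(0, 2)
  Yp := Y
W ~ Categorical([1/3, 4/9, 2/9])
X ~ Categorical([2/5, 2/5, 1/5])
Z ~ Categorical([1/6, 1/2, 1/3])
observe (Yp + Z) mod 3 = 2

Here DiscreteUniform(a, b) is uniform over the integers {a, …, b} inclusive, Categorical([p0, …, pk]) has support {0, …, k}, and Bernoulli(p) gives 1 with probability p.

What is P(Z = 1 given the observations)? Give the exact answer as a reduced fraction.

Enumerate traces; 81 have nonzero weight after conditioning:
  (U=0, Y=0, W=0, X=0, Z=1) weight 2/225
  (U=0, Y=0, W=0, X=1, Z=1) weight 2/225
  (U=0, Y=0, W=0, X=2, Z=1) weight 1/225
  (U=0, Y=0, W=1, X=0, Z=1) weight 8/675
  (U=0, Y=0, W=1, X=1, Z=1) weight 8/675
  (U=0, Y=0, W=1, X=2, Z=1) weight 4/675
  (U=0, Y=0, W=2, X=0, Z=1) weight 4/675
  (U=0, Y=0, W=2, X=1, Z=1) weight 4/675
  (U=0, Y=1, W=0, X=0, Z=0) weight 2/675
  (U=0, Y=2, W=0, X=0, Z=2) weight 2/675
  … 71 more
Group by Z:
  weight(Z=0) = 8/135
  weight(Z=1) = 8/45
  weight(Z=2) = 13/135
Total weight = 8/135 + 8/45 + 13/135 = 1/3
P(Z=0 | obs) = 8/135 / 1/3 = 8/45
P(Z=1 | obs) = 8/45 / 1/3 = 8/15
P(Z=2 | obs) = 13/135 / 1/3 = 13/45

P(Z = 1 | obs) = 8/15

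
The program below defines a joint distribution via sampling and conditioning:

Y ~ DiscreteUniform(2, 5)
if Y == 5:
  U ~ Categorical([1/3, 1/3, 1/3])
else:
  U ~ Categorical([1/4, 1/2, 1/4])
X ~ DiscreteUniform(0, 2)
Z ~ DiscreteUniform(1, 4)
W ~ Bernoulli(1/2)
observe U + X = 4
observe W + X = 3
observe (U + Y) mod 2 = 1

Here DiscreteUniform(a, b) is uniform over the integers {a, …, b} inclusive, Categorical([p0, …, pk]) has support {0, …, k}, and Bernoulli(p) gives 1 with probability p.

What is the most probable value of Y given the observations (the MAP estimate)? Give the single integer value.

Enumerate traces; 8 have nonzero weight after conditioning:
  (Y=3, U=2, X=2, Z=1, W=1) weight 1/384
  (Y=3, U=2, X=2, Z=2, W=1) weight 1/384
  (Y=3, U=2, X=2, Z=3, W=1) weight 1/384
  (Y=3, U=2, X=2, Z=4, W=1) weight 1/384
  (Y=5, U=2, X=2, Z=1, W=1) weight 1/288
  (Y=5, U=2, X=2, Z=2, W=1) weight 1/288
  (Y=5, U=2, X=2, Z=3, W=1) weight 1/288
  (Y=5, U=2, X=2, Z=4, W=1) weight 1/288
Group by Y:
  weight(Y=3) = 1/96
  weight(Y=5) = 1/72
Total weight = 1/96 + 1/72 = 7/288
P(Y=3 | obs) = 1/96 / 7/288 = 3/7
P(Y=5 | obs) = 1/72 / 7/288 = 4/7
argmax = 5

argmax_v P(Y = v | obs) = 5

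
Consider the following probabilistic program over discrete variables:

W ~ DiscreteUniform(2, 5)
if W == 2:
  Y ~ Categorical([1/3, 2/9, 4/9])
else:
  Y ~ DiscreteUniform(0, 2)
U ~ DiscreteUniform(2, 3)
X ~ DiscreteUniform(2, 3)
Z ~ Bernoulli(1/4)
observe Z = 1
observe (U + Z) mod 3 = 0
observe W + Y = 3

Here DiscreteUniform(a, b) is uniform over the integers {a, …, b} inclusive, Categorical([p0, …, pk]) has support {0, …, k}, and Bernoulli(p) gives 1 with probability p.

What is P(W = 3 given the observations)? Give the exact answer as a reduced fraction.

P(W = 3 | obs) = 3/5

Enumerate traces; 4 have nonzero weight after conditioning:
  (W=2, Y=1, U=2, X=2, Z=1) weight 1/288
  (W=2, Y=1, U=2, X=3, Z=1) weight 1/288
  (W=3, Y=0, U=2, X=2, Z=1) weight 1/192
  (W=3, Y=0, U=2, X=3, Z=1) weight 1/192
Group by W:
  weight(W=2) = 1/144
  weight(W=3) = 1/96
Total weight = 1/144 + 1/96 = 5/288
P(W=2 | obs) = 1/144 / 5/288 = 2/5
P(W=3 | obs) = 1/96 / 5/288 = 3/5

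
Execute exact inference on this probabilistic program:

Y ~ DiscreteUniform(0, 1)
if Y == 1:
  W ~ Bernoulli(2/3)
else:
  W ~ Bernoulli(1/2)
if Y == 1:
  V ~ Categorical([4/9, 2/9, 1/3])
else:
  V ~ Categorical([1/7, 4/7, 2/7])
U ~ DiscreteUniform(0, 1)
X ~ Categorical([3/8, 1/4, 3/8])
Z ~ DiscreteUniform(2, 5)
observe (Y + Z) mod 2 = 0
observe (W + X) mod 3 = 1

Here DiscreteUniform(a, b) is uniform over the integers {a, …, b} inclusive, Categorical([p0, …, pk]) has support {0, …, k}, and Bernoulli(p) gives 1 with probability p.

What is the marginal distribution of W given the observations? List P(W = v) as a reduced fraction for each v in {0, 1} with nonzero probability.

P(W=0) = 10/31, P(W=1) = 21/31

Enumerate traces; 48 have nonzero weight after conditioning:
  (Y=0, W=0, V=0, U=0, X=1, Z=2) weight 1/896
  (Y=0, W=0, V=0, U=0, X=1, Z=4) weight 1/896
  (Y=0, W=0, V=0, U=1, X=1, Z=2) weight 1/896
  (Y=0, W=0, V=0, U=1, X=1, Z=4) weight 1/896
  (Y=0, W=0, V=1, U=0, X=1, Z=2) weight 1/224
  (Y=0, W=0, V=1, U=0, X=1, Z=4) weight 1/224
  (Y=0, W=0, V=1, U=1, X=1, Z=2) weight 1/224
  (Y=0, W=0, V=1, U=1, X=1, Z=4) weight 1/224
  (Y=0, W=1, V=0, U=0, X=0, Z=2) weight 3/1792
  … 39 more
Group by W:
  weight(W=0) = 5/96
  weight(W=1) = 7/64
Total weight = 5/96 + 7/64 = 31/192
P(W=0 | obs) = 5/96 / 31/192 = 10/31
P(W=1 | obs) = 7/64 / 31/192 = 21/31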